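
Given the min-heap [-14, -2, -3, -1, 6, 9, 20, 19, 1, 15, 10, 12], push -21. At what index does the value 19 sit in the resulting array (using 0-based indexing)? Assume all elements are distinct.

7

append -21 at index 12 → [-14, -2, -3, -1, 6, 9, 20, 19, 1, 15, 10, 12, -21]
-21 < parent 9 at index 5, swap → [-14, -2, -3, -1, 6, -21, 20, 19, 1, 15, 10, 12, 9]
-21 < parent -3 at index 2, swap → [-14, -2, -21, -1, 6, -3, 20, 19, 1, 15, 10, 12, 9]
-21 < parent -14 at index 0, swap → [-21, -2, -14, -1, 6, -3, 20, 19, 1, 15, 10, 12, 9]
resulting array: [-21, -2, -14, -1, 6, -3, 20, 19, 1, 15, 10, 12, 9]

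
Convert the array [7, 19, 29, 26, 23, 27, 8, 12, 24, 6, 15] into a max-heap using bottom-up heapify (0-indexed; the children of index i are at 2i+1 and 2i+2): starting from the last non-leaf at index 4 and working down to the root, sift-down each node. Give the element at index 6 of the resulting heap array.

8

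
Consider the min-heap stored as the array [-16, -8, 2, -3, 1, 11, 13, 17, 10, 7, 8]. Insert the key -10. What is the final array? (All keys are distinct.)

[-16, -8, -10, -3, 1, 2, 13, 17, 10, 7, 8, 11]

append -10 at index 11 → [-16, -8, 2, -3, 1, 11, 13, 17, 10, 7, 8, -10]
-10 < parent 11 at index 5, swap → [-16, -8, 2, -3, 1, -10, 13, 17, 10, 7, 8, 11]
-10 < parent 2 at index 2, swap → [-16, -8, -10, -3, 1, 2, 13, 17, 10, 7, 8, 11]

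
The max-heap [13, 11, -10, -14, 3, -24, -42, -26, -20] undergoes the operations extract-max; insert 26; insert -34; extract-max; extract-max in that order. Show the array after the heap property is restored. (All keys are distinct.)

extract-max → returns 13:
  remove root 13; move last element -20 to root → [-20, 11, -10, -14, 3, -24, -42, -26]
  -20 vs larger child 11 at index 1, swap → [11, -20, -10, -14, 3, -24, -42, -26]
  -20 vs larger child 3 at index 4, swap → [11, 3, -10, -14, -20, -24, -42, -26]
insert 26:
  append 26 at index 8 → [11, 3, -10, -14, -20, -24, -42, -26, 26]
  26 > parent -14 at index 3, swap → [11, 3, -10, 26, -20, -24, -42, -26, -14]
  26 > parent 3 at index 1, swap → [11, 26, -10, 3, -20, -24, -42, -26, -14]
  26 > parent 11 at index 0, swap → [26, 11, -10, 3, -20, -24, -42, -26, -14]
insert -34:
  append -34 at index 9 → [26, 11, -10, 3, -20, -24, -42, -26, -14, -34] (no swap needed)
extract-max → returns 26:
  remove root 26; move last element -34 to root → [-34, 11, -10, 3, -20, -24, -42, -26, -14]
  -34 vs larger child 11 at index 1, swap → [11, -34, -10, 3, -20, -24, -42, -26, -14]
  -34 vs larger child 3 at index 3, swap → [11, 3, -10, -34, -20, -24, -42, -26, -14]
  -34 vs larger child -14 at index 8, swap → [11, 3, -10, -14, -20, -24, -42, -26, -34]
extract-max → returns 11:
  remove root 11; move last element -34 to root → [-34, 3, -10, -14, -20, -24, -42, -26]
  -34 vs larger child 3 at index 1, swap → [3, -34, -10, -14, -20, -24, -42, -26]
  -34 vs larger child -14 at index 3, swap → [3, -14, -10, -34, -20, -24, -42, -26]
  -34 vs only child -26 at index 7, swap → [3, -14, -10, -26, -20, -24, -42, -34]

[3, -14, -10, -26, -20, -24, -42, -34]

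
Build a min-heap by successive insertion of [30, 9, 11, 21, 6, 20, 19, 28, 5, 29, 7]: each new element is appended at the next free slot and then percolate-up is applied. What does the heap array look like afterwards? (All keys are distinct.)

Insert 30:
  append 30 at index 0 → [30] (no swap needed)
Insert 9:
  append 9 at index 1 → [30, 9]
  9 < parent 30 at index 0, swap → [9, 30]
Insert 11:
  append 11 at index 2 → [9, 30, 11] (no swap needed)
Insert 21:
  append 21 at index 3 → [9, 30, 11, 21]
  21 < parent 30 at index 1, swap → [9, 21, 11, 30]
Insert 6:
  append 6 at index 4 → [9, 21, 11, 30, 6]
  6 < parent 21 at index 1, swap → [9, 6, 11, 30, 21]
  6 < parent 9 at index 0, swap → [6, 9, 11, 30, 21]
Insert 20:
  append 20 at index 5 → [6, 9, 11, 30, 21, 20] (no swap needed)
Insert 19:
  append 19 at index 6 → [6, 9, 11, 30, 21, 20, 19] (no swap needed)
Insert 28:
  append 28 at index 7 → [6, 9, 11, 30, 21, 20, 19, 28]
  28 < parent 30 at index 3, swap → [6, 9, 11, 28, 21, 20, 19, 30]
Insert 5:
  append 5 at index 8 → [6, 9, 11, 28, 21, 20, 19, 30, 5]
  5 < parent 28 at index 3, swap → [6, 9, 11, 5, 21, 20, 19, 30, 28]
  5 < parent 9 at index 1, swap → [6, 5, 11, 9, 21, 20, 19, 30, 28]
  5 < parent 6 at index 0, swap → [5, 6, 11, 9, 21, 20, 19, 30, 28]
Insert 29:
  append 29 at index 9 → [5, 6, 11, 9, 21, 20, 19, 30, 28, 29] (no swap needed)
Insert 7:
  append 7 at index 10 → [5, 6, 11, 9, 21, 20, 19, 30, 28, 29, 7]
  7 < parent 21 at index 4, swap → [5, 6, 11, 9, 7, 20, 19, 30, 28, 29, 21]

[5, 6, 11, 9, 7, 20, 19, 30, 28, 29, 21]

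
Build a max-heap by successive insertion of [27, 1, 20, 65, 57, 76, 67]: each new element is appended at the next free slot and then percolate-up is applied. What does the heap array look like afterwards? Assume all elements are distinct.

Insert 27:
  append 27 at index 0 → [27] (no swap needed)
Insert 1:
  append 1 at index 1 → [27, 1] (no swap needed)
Insert 20:
  append 20 at index 2 → [27, 1, 20] (no swap needed)
Insert 65:
  append 65 at index 3 → [27, 1, 20, 65]
  65 > parent 1 at index 1, swap → [27, 65, 20, 1]
  65 > parent 27 at index 0, swap → [65, 27, 20, 1]
Insert 57:
  append 57 at index 4 → [65, 27, 20, 1, 57]
  57 > parent 27 at index 1, swap → [65, 57, 20, 1, 27]
Insert 76:
  append 76 at index 5 → [65, 57, 20, 1, 27, 76]
  76 > parent 20 at index 2, swap → [65, 57, 76, 1, 27, 20]
  76 > parent 65 at index 0, swap → [76, 57, 65, 1, 27, 20]
Insert 67:
  append 67 at index 6 → [76, 57, 65, 1, 27, 20, 67]
  67 > parent 65 at index 2, swap → [76, 57, 67, 1, 27, 20, 65]

[76, 57, 67, 1, 27, 20, 65]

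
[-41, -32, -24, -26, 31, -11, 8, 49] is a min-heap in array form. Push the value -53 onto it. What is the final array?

[-53, -41, -24, -32, 31, -11, 8, 49, -26]

append -53 at index 8 → [-41, -32, -24, -26, 31, -11, 8, 49, -53]
-53 < parent -26 at index 3, swap → [-41, -32, -24, -53, 31, -11, 8, 49, -26]
-53 < parent -32 at index 1, swap → [-41, -53, -24, -32, 31, -11, 8, 49, -26]
-53 < parent -41 at index 0, swap → [-53, -41, -24, -32, 31, -11, 8, 49, -26]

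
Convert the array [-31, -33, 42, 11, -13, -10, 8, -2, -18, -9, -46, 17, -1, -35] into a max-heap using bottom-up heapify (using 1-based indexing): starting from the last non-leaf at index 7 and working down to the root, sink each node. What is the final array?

sift down from index 7: already satisfies heap property
sift down from index 6:
  -10 vs larger child 17 at index 12, swap → [-31, -33, 42, 11, -13, 17, 8, -2, -18, -9, -46, -10, -1, -35]
sift down from index 5:
  -13 vs larger child -9 at index 10, swap → [-31, -33, 42, 11, -9, 17, 8, -2, -18, -13, -46, -10, -1, -35]
sift down from index 4: already satisfies heap property
sift down from index 3: already satisfies heap property
sift down from index 2:
  -33 vs larger child 11 at index 4, swap → [-31, 11, 42, -33, -9, 17, 8, -2, -18, -13, -46, -10, -1, -35]
  -33 vs larger child -2 at index 8, swap → [-31, 11, 42, -2, -9, 17, 8, -33, -18, -13, -46, -10, -1, -35]
sift down from index 1:
  -31 vs larger child 42 at index 3, swap → [42, 11, -31, -2, -9, 17, 8, -33, -18, -13, -46, -10, -1, -35]
  -31 vs larger child 17 at index 6, swap → [42, 11, 17, -2, -9, -31, 8, -33, -18, -13, -46, -10, -1, -35]
  -31 vs larger child -1 at index 13, swap → [42, 11, 17, -2, -9, -1, 8, -33, -18, -13, -46, -10, -31, -35]

[42, 11, 17, -2, -9, -1, 8, -33, -18, -13, -46, -10, -31, -35]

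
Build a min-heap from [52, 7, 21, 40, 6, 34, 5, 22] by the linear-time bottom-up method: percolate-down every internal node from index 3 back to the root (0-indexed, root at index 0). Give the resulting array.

sift down from index 3:
  40 vs only child 22 at index 7, swap → [52, 7, 21, 22, 6, 34, 5, 40]
sift down from index 2:
  21 vs smaller child 5 at index 6, swap → [52, 7, 5, 22, 6, 34, 21, 40]
sift down from index 1:
  7 vs smaller child 6 at index 4, swap → [52, 6, 5, 22, 7, 34, 21, 40]
sift down from index 0:
  52 vs smaller child 5 at index 2, swap → [5, 6, 52, 22, 7, 34, 21, 40]
  52 vs smaller child 21 at index 6, swap → [5, 6, 21, 22, 7, 34, 52, 40]

[5, 6, 21, 22, 7, 34, 52, 40]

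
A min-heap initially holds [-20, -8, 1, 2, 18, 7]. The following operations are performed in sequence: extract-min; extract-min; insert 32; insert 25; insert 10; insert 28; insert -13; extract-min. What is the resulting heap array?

[1, 2, 10, 7, 32, 25, 18, 28]

extract-min → returns -20:
  remove root -20; move last element 7 to root → [7, -8, 1, 2, 18]
  7 vs smaller child -8 at index 1, swap → [-8, 7, 1, 2, 18]
  7 vs smaller child 2 at index 3, swap → [-8, 2, 1, 7, 18]
extract-min → returns -8:
  remove root -8; move last element 18 to root → [18, 2, 1, 7]
  18 vs smaller child 1 at index 2, swap → [1, 2, 18, 7]
insert 32:
  append 32 at index 4 → [1, 2, 18, 7, 32] (no swap needed)
insert 25:
  append 25 at index 5 → [1, 2, 18, 7, 32, 25] (no swap needed)
insert 10:
  append 10 at index 6 → [1, 2, 18, 7, 32, 25, 10]
  10 < parent 18 at index 2, swap → [1, 2, 10, 7, 32, 25, 18]
insert 28:
  append 28 at index 7 → [1, 2, 10, 7, 32, 25, 18, 28] (no swap needed)
insert -13:
  append -13 at index 8 → [1, 2, 10, 7, 32, 25, 18, 28, -13]
  -13 < parent 7 at index 3, swap → [1, 2, 10, -13, 32, 25, 18, 28, 7]
  -13 < parent 2 at index 1, swap → [1, -13, 10, 2, 32, 25, 18, 28, 7]
  -13 < parent 1 at index 0, swap → [-13, 1, 10, 2, 32, 25, 18, 28, 7]
extract-min → returns -13:
  remove root -13; move last element 7 to root → [7, 1, 10, 2, 32, 25, 18, 28]
  7 vs smaller child 1 at index 1, swap → [1, 7, 10, 2, 32, 25, 18, 28]
  7 vs smaller child 2 at index 3, swap → [1, 2, 10, 7, 32, 25, 18, 28]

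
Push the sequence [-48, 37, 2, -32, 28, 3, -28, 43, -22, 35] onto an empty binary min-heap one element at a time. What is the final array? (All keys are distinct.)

Insert -48:
  append -48 at index 0 → [-48] (no swap needed)
Insert 37:
  append 37 at index 1 → [-48, 37] (no swap needed)
Insert 2:
  append 2 at index 2 → [-48, 37, 2] (no swap needed)
Insert -32:
  append -32 at index 3 → [-48, 37, 2, -32]
  -32 < parent 37 at index 1, swap → [-48, -32, 2, 37]
Insert 28:
  append 28 at index 4 → [-48, -32, 2, 37, 28] (no swap needed)
Insert 3:
  append 3 at index 5 → [-48, -32, 2, 37, 28, 3] (no swap needed)
Insert -28:
  append -28 at index 6 → [-48, -32, 2, 37, 28, 3, -28]
  -28 < parent 2 at index 2, swap → [-48, -32, -28, 37, 28, 3, 2]
Insert 43:
  append 43 at index 7 → [-48, -32, -28, 37, 28, 3, 2, 43] (no swap needed)
Insert -22:
  append -22 at index 8 → [-48, -32, -28, 37, 28, 3, 2, 43, -22]
  -22 < parent 37 at index 3, swap → [-48, -32, -28, -22, 28, 3, 2, 43, 37]
Insert 35:
  append 35 at index 9 → [-48, -32, -28, -22, 28, 3, 2, 43, 37, 35] (no swap needed)

[-48, -32, -28, -22, 28, 3, 2, 43, 37, 35]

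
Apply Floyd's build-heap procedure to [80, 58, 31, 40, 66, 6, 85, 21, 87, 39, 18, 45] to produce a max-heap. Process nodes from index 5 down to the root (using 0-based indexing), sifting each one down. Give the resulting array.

sift down from index 5:
  6 vs only child 45 at index 11, swap → [80, 58, 31, 40, 66, 45, 85, 21, 87, 39, 18, 6]
sift down from index 4: already satisfies heap property
sift down from index 3:
  40 vs larger child 87 at index 8, swap → [80, 58, 31, 87, 66, 45, 85, 21, 40, 39, 18, 6]
sift down from index 2:
  31 vs larger child 85 at index 6, swap → [80, 58, 85, 87, 66, 45, 31, 21, 40, 39, 18, 6]
sift down from index 1:
  58 vs larger child 87 at index 3, swap → [80, 87, 85, 58, 66, 45, 31, 21, 40, 39, 18, 6]
sift down from index 0:
  80 vs larger child 87 at index 1, swap → [87, 80, 85, 58, 66, 45, 31, 21, 40, 39, 18, 6]

[87, 80, 85, 58, 66, 45, 31, 21, 40, 39, 18, 6]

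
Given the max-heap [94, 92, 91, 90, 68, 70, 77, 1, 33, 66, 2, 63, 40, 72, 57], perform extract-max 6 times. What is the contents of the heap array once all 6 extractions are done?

extract-max #1 returns 94:
  remove root 94; move last element 57 to root → [57, 92, 91, 90, 68, 70, 77, 1, 33, 66, 2, 63, 40, 72]
  57 vs larger child 92 at index 1, swap → [92, 57, 91, 90, 68, 70, 77, 1, 33, 66, 2, 63, 40, 72]
  57 vs larger child 90 at index 3, swap → [92, 90, 91, 57, 68, 70, 77, 1, 33, 66, 2, 63, 40, 72]
extract-max #2 returns 92:
  remove root 92; move last element 72 to root → [72, 90, 91, 57, 68, 70, 77, 1, 33, 66, 2, 63, 40]
  72 vs larger child 91 at index 2, swap → [91, 90, 72, 57, 68, 70, 77, 1, 33, 66, 2, 63, 40]
  72 vs larger child 77 at index 6, swap → [91, 90, 77, 57, 68, 70, 72, 1, 33, 66, 2, 63, 40]
extract-max #3 returns 91:
  remove root 91; move last element 40 to root → [40, 90, 77, 57, 68, 70, 72, 1, 33, 66, 2, 63]
  40 vs larger child 90 at index 1, swap → [90, 40, 77, 57, 68, 70, 72, 1, 33, 66, 2, 63]
  40 vs larger child 68 at index 4, swap → [90, 68, 77, 57, 40, 70, 72, 1, 33, 66, 2, 63]
  40 vs larger child 66 at index 9, swap → [90, 68, 77, 57, 66, 70, 72, 1, 33, 40, 2, 63]
extract-max #4 returns 90:
  remove root 90; move last element 63 to root → [63, 68, 77, 57, 66, 70, 72, 1, 33, 40, 2]
  63 vs larger child 77 at index 2, swap → [77, 68, 63, 57, 66, 70, 72, 1, 33, 40, 2]
  63 vs larger child 72 at index 6, swap → [77, 68, 72, 57, 66, 70, 63, 1, 33, 40, 2]
extract-max #5 returns 77:
  remove root 77; move last element 2 to root → [2, 68, 72, 57, 66, 70, 63, 1, 33, 40]
  2 vs larger child 72 at index 2, swap → [72, 68, 2, 57, 66, 70, 63, 1, 33, 40]
  2 vs larger child 70 at index 5, swap → [72, 68, 70, 57, 66, 2, 63, 1, 33, 40]
extract-max #6 returns 72:
  remove root 72; move last element 40 to root → [40, 68, 70, 57, 66, 2, 63, 1, 33]
  40 vs larger child 70 at index 2, swap → [70, 68, 40, 57, 66, 2, 63, 1, 33]
  40 vs larger child 63 at index 6, swap → [70, 68, 63, 57, 66, 2, 40, 1, 33]

[70, 68, 63, 57, 66, 2, 40, 1, 33]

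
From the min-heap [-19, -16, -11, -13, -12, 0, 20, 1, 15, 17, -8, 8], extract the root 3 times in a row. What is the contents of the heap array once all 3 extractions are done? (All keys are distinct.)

extract-min #1 returns -19:
  remove root -19; move last element 8 to root → [8, -16, -11, -13, -12, 0, 20, 1, 15, 17, -8]
  8 vs smaller child -16 at index 1, swap → [-16, 8, -11, -13, -12, 0, 20, 1, 15, 17, -8]
  8 vs smaller child -13 at index 3, swap → [-16, -13, -11, 8, -12, 0, 20, 1, 15, 17, -8]
  8 vs smaller child 1 at index 7, swap → [-16, -13, -11, 1, -12, 0, 20, 8, 15, 17, -8]
extract-min #2 returns -16:
  remove root -16; move last element -8 to root → [-8, -13, -11, 1, -12, 0, 20, 8, 15, 17]
  -8 vs smaller child -13 at index 1, swap → [-13, -8, -11, 1, -12, 0, 20, 8, 15, 17]
  -8 vs smaller child -12 at index 4, swap → [-13, -12, -11, 1, -8, 0, 20, 8, 15, 17]
extract-min #3 returns -13:
  remove root -13; move last element 17 to root → [17, -12, -11, 1, -8, 0, 20, 8, 15]
  17 vs smaller child -12 at index 1, swap → [-12, 17, -11, 1, -8, 0, 20, 8, 15]
  17 vs smaller child -8 at index 4, swap → [-12, -8, -11, 1, 17, 0, 20, 8, 15]

[-12, -8, -11, 1, 17, 0, 20, 8, 15]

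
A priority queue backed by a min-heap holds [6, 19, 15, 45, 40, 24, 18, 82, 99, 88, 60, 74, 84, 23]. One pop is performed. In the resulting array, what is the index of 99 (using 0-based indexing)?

8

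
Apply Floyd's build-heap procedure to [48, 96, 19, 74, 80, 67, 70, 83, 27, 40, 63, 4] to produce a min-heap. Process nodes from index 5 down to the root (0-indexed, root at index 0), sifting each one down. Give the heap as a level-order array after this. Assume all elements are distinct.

[4, 27, 19, 74, 40, 48, 70, 83, 96, 80, 63, 67]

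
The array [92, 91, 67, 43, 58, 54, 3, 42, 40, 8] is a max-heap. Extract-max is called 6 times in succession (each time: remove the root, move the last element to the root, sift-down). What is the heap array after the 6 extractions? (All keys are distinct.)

extract-max #1 returns 92:
  remove root 92; move last element 8 to root → [8, 91, 67, 43, 58, 54, 3, 42, 40]
  8 vs larger child 91 at index 1, swap → [91, 8, 67, 43, 58, 54, 3, 42, 40]
  8 vs larger child 58 at index 4, swap → [91, 58, 67, 43, 8, 54, 3, 42, 40]
extract-max #2 returns 91:
  remove root 91; move last element 40 to root → [40, 58, 67, 43, 8, 54, 3, 42]
  40 vs larger child 67 at index 2, swap → [67, 58, 40, 43, 8, 54, 3, 42]
  40 vs larger child 54 at index 5, swap → [67, 58, 54, 43, 8, 40, 3, 42]
extract-max #3 returns 67:
  remove root 67; move last element 42 to root → [42, 58, 54, 43, 8, 40, 3]
  42 vs larger child 58 at index 1, swap → [58, 42, 54, 43, 8, 40, 3]
  42 vs larger child 43 at index 3, swap → [58, 43, 54, 42, 8, 40, 3]
extract-max #4 returns 58:
  remove root 58; move last element 3 to root → [3, 43, 54, 42, 8, 40]
  3 vs larger child 54 at index 2, swap → [54, 43, 3, 42, 8, 40]
  3 vs only child 40 at index 5, swap → [54, 43, 40, 42, 8, 3]
extract-max #5 returns 54:
  remove root 54; move last element 3 to root → [3, 43, 40, 42, 8]
  3 vs larger child 43 at index 1, swap → [43, 3, 40, 42, 8]
  3 vs larger child 42 at index 3, swap → [43, 42, 40, 3, 8]
extract-max #6 returns 43:
  remove root 43; move last element 8 to root → [8, 42, 40, 3]
  8 vs larger child 42 at index 1, swap → [42, 8, 40, 3]

[42, 8, 40, 3]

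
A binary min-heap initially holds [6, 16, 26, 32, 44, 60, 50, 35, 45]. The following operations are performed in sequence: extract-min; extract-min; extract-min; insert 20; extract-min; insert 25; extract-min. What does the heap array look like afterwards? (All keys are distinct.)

[32, 35, 45, 50, 44, 60]

extract-min → returns 6:
  remove root 6; move last element 45 to root → [45, 16, 26, 32, 44, 60, 50, 35]
  45 vs smaller child 16 at index 1, swap → [16, 45, 26, 32, 44, 60, 50, 35]
  45 vs smaller child 32 at index 3, swap → [16, 32, 26, 45, 44, 60, 50, 35]
  45 vs only child 35 at index 7, swap → [16, 32, 26, 35, 44, 60, 50, 45]
extract-min → returns 16:
  remove root 16; move last element 45 to root → [45, 32, 26, 35, 44, 60, 50]
  45 vs smaller child 26 at index 2, swap → [26, 32, 45, 35, 44, 60, 50]
extract-min → returns 26:
  remove root 26; move last element 50 to root → [50, 32, 45, 35, 44, 60]
  50 vs smaller child 32 at index 1, swap → [32, 50, 45, 35, 44, 60]
  50 vs smaller child 35 at index 3, swap → [32, 35, 45, 50, 44, 60]
insert 20:
  append 20 at index 6 → [32, 35, 45, 50, 44, 60, 20]
  20 < parent 45 at index 2, swap → [32, 35, 20, 50, 44, 60, 45]
  20 < parent 32 at index 0, swap → [20, 35, 32, 50, 44, 60, 45]
extract-min → returns 20:
  remove root 20; move last element 45 to root → [45, 35, 32, 50, 44, 60]
  45 vs smaller child 32 at index 2, swap → [32, 35, 45, 50, 44, 60]
insert 25:
  append 25 at index 6 → [32, 35, 45, 50, 44, 60, 25]
  25 < parent 45 at index 2, swap → [32, 35, 25, 50, 44, 60, 45]
  25 < parent 32 at index 0, swap → [25, 35, 32, 50, 44, 60, 45]
extract-min → returns 25:
  remove root 25; move last element 45 to root → [45, 35, 32, 50, 44, 60]
  45 vs smaller child 32 at index 2, swap → [32, 35, 45, 50, 44, 60]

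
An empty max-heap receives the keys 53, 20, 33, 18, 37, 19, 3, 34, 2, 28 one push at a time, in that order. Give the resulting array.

[53, 37, 33, 34, 28, 19, 3, 18, 2, 20]

Insert 53:
  append 53 at index 0 → [53] (no swap needed)
Insert 20:
  append 20 at index 1 → [53, 20] (no swap needed)
Insert 33:
  append 33 at index 2 → [53, 20, 33] (no swap needed)
Insert 18:
  append 18 at index 3 → [53, 20, 33, 18] (no swap needed)
Insert 37:
  append 37 at index 4 → [53, 20, 33, 18, 37]
  37 > parent 20 at index 1, swap → [53, 37, 33, 18, 20]
Insert 19:
  append 19 at index 5 → [53, 37, 33, 18, 20, 19] (no swap needed)
Insert 3:
  append 3 at index 6 → [53, 37, 33, 18, 20, 19, 3] (no swap needed)
Insert 34:
  append 34 at index 7 → [53, 37, 33, 18, 20, 19, 3, 34]
  34 > parent 18 at index 3, swap → [53, 37, 33, 34, 20, 19, 3, 18]
Insert 2:
  append 2 at index 8 → [53, 37, 33, 34, 20, 19, 3, 18, 2] (no swap needed)
Insert 28:
  append 28 at index 9 → [53, 37, 33, 34, 20, 19, 3, 18, 2, 28]
  28 > parent 20 at index 4, swap → [53, 37, 33, 34, 28, 19, 3, 18, 2, 20]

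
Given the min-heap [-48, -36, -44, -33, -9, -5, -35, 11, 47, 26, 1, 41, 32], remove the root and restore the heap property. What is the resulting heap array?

remove root -48; move last element 32 to root → [32, -36, -44, -33, -9, -5, -35, 11, 47, 26, 1, 41]
32 vs smaller child -44 at index 2, swap → [-44, -36, 32, -33, -9, -5, -35, 11, 47, 26, 1, 41]
32 vs smaller child -35 at index 6, swap → [-44, -36, -35, -33, -9, -5, 32, 11, 47, 26, 1, 41]

[-44, -36, -35, -33, -9, -5, 32, 11, 47, 26, 1, 41]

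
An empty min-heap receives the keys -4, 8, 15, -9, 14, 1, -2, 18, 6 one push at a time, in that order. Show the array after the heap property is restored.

[-9, -4, -2, 6, 14, 15, 1, 18, 8]

Insert -4:
  append -4 at index 0 → [-4] (no swap needed)
Insert 8:
  append 8 at index 1 → [-4, 8] (no swap needed)
Insert 15:
  append 15 at index 2 → [-4, 8, 15] (no swap needed)
Insert -9:
  append -9 at index 3 → [-4, 8, 15, -9]
  -9 < parent 8 at index 1, swap → [-4, -9, 15, 8]
  -9 < parent -4 at index 0, swap → [-9, -4, 15, 8]
Insert 14:
  append 14 at index 4 → [-9, -4, 15, 8, 14] (no swap needed)
Insert 1:
  append 1 at index 5 → [-9, -4, 15, 8, 14, 1]
  1 < parent 15 at index 2, swap → [-9, -4, 1, 8, 14, 15]
Insert -2:
  append -2 at index 6 → [-9, -4, 1, 8, 14, 15, -2]
  -2 < parent 1 at index 2, swap → [-9, -4, -2, 8, 14, 15, 1]
Insert 18:
  append 18 at index 7 → [-9, -4, -2, 8, 14, 15, 1, 18] (no swap needed)
Insert 6:
  append 6 at index 8 → [-9, -4, -2, 8, 14, 15, 1, 18, 6]
  6 < parent 8 at index 3, swap → [-9, -4, -2, 6, 14, 15, 1, 18, 8]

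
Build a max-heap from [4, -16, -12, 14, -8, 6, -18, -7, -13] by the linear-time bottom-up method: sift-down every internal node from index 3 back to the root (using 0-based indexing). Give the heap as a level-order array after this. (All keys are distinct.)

[14, 4, 6, -7, -8, -12, -18, -16, -13]

sift down from index 3: already satisfies heap property
sift down from index 2:
  -12 vs larger child 6 at index 5, swap → [4, -16, 6, 14, -8, -12, -18, -7, -13]
sift down from index 1:
  -16 vs larger child 14 at index 3, swap → [4, 14, 6, -16, -8, -12, -18, -7, -13]
  -16 vs larger child -7 at index 7, swap → [4, 14, 6, -7, -8, -12, -18, -16, -13]
sift down from index 0:
  4 vs larger child 14 at index 1, swap → [14, 4, 6, -7, -8, -12, -18, -16, -13]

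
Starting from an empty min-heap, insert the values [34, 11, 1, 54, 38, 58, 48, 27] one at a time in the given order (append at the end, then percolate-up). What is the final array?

[1, 27, 11, 34, 38, 58, 48, 54]

Insert 34:
  append 34 at index 0 → [34] (no swap needed)
Insert 11:
  append 11 at index 1 → [34, 11]
  11 < parent 34 at index 0, swap → [11, 34]
Insert 1:
  append 1 at index 2 → [11, 34, 1]
  1 < parent 11 at index 0, swap → [1, 34, 11]
Insert 54:
  append 54 at index 3 → [1, 34, 11, 54] (no swap needed)
Insert 38:
  append 38 at index 4 → [1, 34, 11, 54, 38] (no swap needed)
Insert 58:
  append 58 at index 5 → [1, 34, 11, 54, 38, 58] (no swap needed)
Insert 48:
  append 48 at index 6 → [1, 34, 11, 54, 38, 58, 48] (no swap needed)
Insert 27:
  append 27 at index 7 → [1, 34, 11, 54, 38, 58, 48, 27]
  27 < parent 54 at index 3, swap → [1, 34, 11, 27, 38, 58, 48, 54]
  27 < parent 34 at index 1, swap → [1, 27, 11, 34, 38, 58, 48, 54]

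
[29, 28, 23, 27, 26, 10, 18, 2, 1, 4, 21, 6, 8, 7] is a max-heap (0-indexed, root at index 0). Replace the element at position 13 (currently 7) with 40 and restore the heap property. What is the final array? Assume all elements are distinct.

set index 13 from 7 to 40 → [29, 28, 23, 27, 26, 10, 18, 2, 1, 4, 21, 6, 8, 40]
40 > parent 18 at index 6, swap → [29, 28, 23, 27, 26, 10, 40, 2, 1, 4, 21, 6, 8, 18]
40 > parent 23 at index 2, swap → [29, 28, 40, 27, 26, 10, 23, 2, 1, 4, 21, 6, 8, 18]
40 > parent 29 at index 0, swap → [40, 28, 29, 27, 26, 10, 23, 2, 1, 4, 21, 6, 8, 18]

[40, 28, 29, 27, 26, 10, 23, 2, 1, 4, 21, 6, 8, 18]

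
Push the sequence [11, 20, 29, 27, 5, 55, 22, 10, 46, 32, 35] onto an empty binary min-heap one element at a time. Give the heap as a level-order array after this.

[5, 10, 22, 11, 20, 55, 29, 27, 46, 32, 35]

Insert 11:
  append 11 at index 0 → [11] (no swap needed)
Insert 20:
  append 20 at index 1 → [11, 20] (no swap needed)
Insert 29:
  append 29 at index 2 → [11, 20, 29] (no swap needed)
Insert 27:
  append 27 at index 3 → [11, 20, 29, 27] (no swap needed)
Insert 5:
  append 5 at index 4 → [11, 20, 29, 27, 5]
  5 < parent 20 at index 1, swap → [11, 5, 29, 27, 20]
  5 < parent 11 at index 0, swap → [5, 11, 29, 27, 20]
Insert 55:
  append 55 at index 5 → [5, 11, 29, 27, 20, 55] (no swap needed)
Insert 22:
  append 22 at index 6 → [5, 11, 29, 27, 20, 55, 22]
  22 < parent 29 at index 2, swap → [5, 11, 22, 27, 20, 55, 29]
Insert 10:
  append 10 at index 7 → [5, 11, 22, 27, 20, 55, 29, 10]
  10 < parent 27 at index 3, swap → [5, 11, 22, 10, 20, 55, 29, 27]
  10 < parent 11 at index 1, swap → [5, 10, 22, 11, 20, 55, 29, 27]
Insert 46:
  append 46 at index 8 → [5, 10, 22, 11, 20, 55, 29, 27, 46] (no swap needed)
Insert 32:
  append 32 at index 9 → [5, 10, 22, 11, 20, 55, 29, 27, 46, 32] (no swap needed)
Insert 35:
  append 35 at index 10 → [5, 10, 22, 11, 20, 55, 29, 27, 46, 32, 35] (no swap needed)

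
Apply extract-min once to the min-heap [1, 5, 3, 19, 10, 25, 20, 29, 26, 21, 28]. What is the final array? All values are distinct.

remove root 1; move last element 28 to root → [28, 5, 3, 19, 10, 25, 20, 29, 26, 21]
28 vs smaller child 3 at index 2, swap → [3, 5, 28, 19, 10, 25, 20, 29, 26, 21]
28 vs smaller child 20 at index 6, swap → [3, 5, 20, 19, 10, 25, 28, 29, 26, 21]

[3, 5, 20, 19, 10, 25, 28, 29, 26, 21]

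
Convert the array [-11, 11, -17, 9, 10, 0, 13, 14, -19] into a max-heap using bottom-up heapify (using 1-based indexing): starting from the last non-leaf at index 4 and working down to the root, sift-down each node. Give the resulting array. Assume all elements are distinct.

sift down from index 4:
  9 vs larger child 14 at index 8, swap → [-11, 11, -17, 14, 10, 0, 13, 9, -19]
sift down from index 3:
  -17 vs larger child 13 at index 7, swap → [-11, 11, 13, 14, 10, 0, -17, 9, -19]
sift down from index 2:
  11 vs larger child 14 at index 4, swap → [-11, 14, 13, 11, 10, 0, -17, 9, -19]
sift down from index 1:
  -11 vs larger child 14 at index 2, swap → [14, -11, 13, 11, 10, 0, -17, 9, -19]
  -11 vs larger child 11 at index 4, swap → [14, 11, 13, -11, 10, 0, -17, 9, -19]
  -11 vs larger child 9 at index 8, swap → [14, 11, 13, 9, 10, 0, -17, -11, -19]

[14, 11, 13, 9, 10, 0, -17, -11, -19]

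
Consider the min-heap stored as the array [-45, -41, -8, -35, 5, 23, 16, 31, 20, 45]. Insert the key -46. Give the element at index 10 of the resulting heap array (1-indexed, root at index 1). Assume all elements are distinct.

45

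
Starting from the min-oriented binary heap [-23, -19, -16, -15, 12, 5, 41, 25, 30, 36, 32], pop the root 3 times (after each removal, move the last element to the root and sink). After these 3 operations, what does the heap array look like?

extract-min #1 returns -23:
  remove root -23; move last element 32 to root → [32, -19, -16, -15, 12, 5, 41, 25, 30, 36]
  32 vs smaller child -19 at index 1, swap → [-19, 32, -16, -15, 12, 5, 41, 25, 30, 36]
  32 vs smaller child -15 at index 3, swap → [-19, -15, -16, 32, 12, 5, 41, 25, 30, 36]
  32 vs smaller child 25 at index 7, swap → [-19, -15, -16, 25, 12, 5, 41, 32, 30, 36]
extract-min #2 returns -19:
  remove root -19; move last element 36 to root → [36, -15, -16, 25, 12, 5, 41, 32, 30]
  36 vs smaller child -16 at index 2, swap → [-16, -15, 36, 25, 12, 5, 41, 32, 30]
  36 vs smaller child 5 at index 5, swap → [-16, -15, 5, 25, 12, 36, 41, 32, 30]
extract-min #3 returns -16:
  remove root -16; move last element 30 to root → [30, -15, 5, 25, 12, 36, 41, 32]
  30 vs smaller child -15 at index 1, swap → [-15, 30, 5, 25, 12, 36, 41, 32]
  30 vs smaller child 12 at index 4, swap → [-15, 12, 5, 25, 30, 36, 41, 32]

[-15, 12, 5, 25, 30, 36, 41, 32]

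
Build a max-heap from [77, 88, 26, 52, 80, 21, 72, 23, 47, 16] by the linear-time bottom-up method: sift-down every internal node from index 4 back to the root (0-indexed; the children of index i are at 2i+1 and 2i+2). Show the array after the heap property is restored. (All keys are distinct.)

[88, 80, 72, 52, 77, 21, 26, 23, 47, 16]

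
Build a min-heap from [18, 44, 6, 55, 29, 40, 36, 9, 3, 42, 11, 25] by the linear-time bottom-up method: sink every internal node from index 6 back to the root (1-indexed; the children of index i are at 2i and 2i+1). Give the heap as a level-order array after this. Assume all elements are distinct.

sift down from index 6:
  40 vs only child 25 at index 12, swap → [18, 44, 6, 55, 29, 25, 36, 9, 3, 42, 11, 40]
sift down from index 5:
  29 vs smaller child 11 at index 11, swap → [18, 44, 6, 55, 11, 25, 36, 9, 3, 42, 29, 40]
sift down from index 4:
  55 vs smaller child 3 at index 9, swap → [18, 44, 6, 3, 11, 25, 36, 9, 55, 42, 29, 40]
sift down from index 3: already satisfies heap property
sift down from index 2:
  44 vs smaller child 3 at index 4, swap → [18, 3, 6, 44, 11, 25, 36, 9, 55, 42, 29, 40]
  44 vs smaller child 9 at index 8, swap → [18, 3, 6, 9, 11, 25, 36, 44, 55, 42, 29, 40]
sift down from index 1:
  18 vs smaller child 3 at index 2, swap → [3, 18, 6, 9, 11, 25, 36, 44, 55, 42, 29, 40]
  18 vs smaller child 9 at index 4, swap → [3, 9, 6, 18, 11, 25, 36, 44, 55, 42, 29, 40]

[3, 9, 6, 18, 11, 25, 36, 44, 55, 42, 29, 40]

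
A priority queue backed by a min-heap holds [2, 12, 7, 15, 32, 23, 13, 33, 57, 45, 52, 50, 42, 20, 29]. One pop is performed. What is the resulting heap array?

[7, 12, 13, 15, 32, 23, 20, 33, 57, 45, 52, 50, 42, 29]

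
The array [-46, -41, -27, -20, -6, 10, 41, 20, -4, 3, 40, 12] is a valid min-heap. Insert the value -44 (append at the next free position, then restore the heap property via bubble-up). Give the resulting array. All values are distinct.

append -44 at index 12 → [-46, -41, -27, -20, -6, 10, 41, 20, -4, 3, 40, 12, -44]
-44 < parent 10 at index 5, swap → [-46, -41, -27, -20, -6, -44, 41, 20, -4, 3, 40, 12, 10]
-44 < parent -27 at index 2, swap → [-46, -41, -44, -20, -6, -27, 41, 20, -4, 3, 40, 12, 10]

[-46, -41, -44, -20, -6, -27, 41, 20, -4, 3, 40, 12, 10]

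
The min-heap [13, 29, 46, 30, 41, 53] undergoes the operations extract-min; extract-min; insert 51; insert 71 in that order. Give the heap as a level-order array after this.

extract-min → returns 13:
  remove root 13; move last element 53 to root → [53, 29, 46, 30, 41]
  53 vs smaller child 29 at index 1, swap → [29, 53, 46, 30, 41]
  53 vs smaller child 30 at index 3, swap → [29, 30, 46, 53, 41]
extract-min → returns 29:
  remove root 29; move last element 41 to root → [41, 30, 46, 53]
  41 vs smaller child 30 at index 1, swap → [30, 41, 46, 53]
insert 51:
  append 51 at index 4 → [30, 41, 46, 53, 51] (no swap needed)
insert 71:
  append 71 at index 5 → [30, 41, 46, 53, 51, 71] (no swap needed)

[30, 41, 46, 53, 51, 71]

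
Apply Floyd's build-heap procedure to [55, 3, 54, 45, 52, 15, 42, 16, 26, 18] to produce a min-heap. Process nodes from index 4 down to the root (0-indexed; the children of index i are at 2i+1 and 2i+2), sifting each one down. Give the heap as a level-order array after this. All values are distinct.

sift down from index 4:
  52 vs only child 18 at index 9, swap → [55, 3, 54, 45, 18, 15, 42, 16, 26, 52]
sift down from index 3:
  45 vs smaller child 16 at index 7, swap → [55, 3, 54, 16, 18, 15, 42, 45, 26, 52]
sift down from index 2:
  54 vs smaller child 15 at index 5, swap → [55, 3, 15, 16, 18, 54, 42, 45, 26, 52]
sift down from index 1: already satisfies heap property
sift down from index 0:
  55 vs smaller child 3 at index 1, swap → [3, 55, 15, 16, 18, 54, 42, 45, 26, 52]
  55 vs smaller child 16 at index 3, swap → [3, 16, 15, 55, 18, 54, 42, 45, 26, 52]
  55 vs smaller child 26 at index 8, swap → [3, 16, 15, 26, 18, 54, 42, 45, 55, 52]

[3, 16, 15, 26, 18, 54, 42, 45, 55, 52]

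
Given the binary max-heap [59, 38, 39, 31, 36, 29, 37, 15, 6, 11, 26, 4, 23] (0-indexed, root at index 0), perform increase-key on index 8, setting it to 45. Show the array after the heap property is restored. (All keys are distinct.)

[59, 45, 39, 38, 36, 29, 37, 15, 31, 11, 26, 4, 23]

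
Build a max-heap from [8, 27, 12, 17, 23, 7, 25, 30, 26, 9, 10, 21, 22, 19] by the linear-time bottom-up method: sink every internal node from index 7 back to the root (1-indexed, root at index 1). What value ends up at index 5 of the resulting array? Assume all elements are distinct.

23

sift down from index 7: already satisfies heap property
sift down from index 6:
  7 vs larger child 22 at index 13, swap → [8, 27, 12, 17, 23, 22, 25, 30, 26, 9, 10, 21, 7, 19]
sift down from index 5: already satisfies heap property
sift down from index 4:
  17 vs larger child 30 at index 8, swap → [8, 27, 12, 30, 23, 22, 25, 17, 26, 9, 10, 21, 7, 19]
sift down from index 3:
  12 vs larger child 25 at index 7, swap → [8, 27, 25, 30, 23, 22, 12, 17, 26, 9, 10, 21, 7, 19]
  12 vs only child 19 at index 14, swap → [8, 27, 25, 30, 23, 22, 19, 17, 26, 9, 10, 21, 7, 12]
sift down from index 2:
  27 vs larger child 30 at index 4, swap → [8, 30, 25, 27, 23, 22, 19, 17, 26, 9, 10, 21, 7, 12]
sift down from index 1:
  8 vs larger child 30 at index 2, swap → [30, 8, 25, 27, 23, 22, 19, 17, 26, 9, 10, 21, 7, 12]
  8 vs larger child 27 at index 4, swap → [30, 27, 25, 8, 23, 22, 19, 17, 26, 9, 10, 21, 7, 12]
  8 vs larger child 26 at index 9, swap → [30, 27, 25, 26, 23, 22, 19, 17, 8, 9, 10, 21, 7, 12]
resulting array: [30, 27, 25, 26, 23, 22, 19, 17, 8, 9, 10, 21, 7, 12]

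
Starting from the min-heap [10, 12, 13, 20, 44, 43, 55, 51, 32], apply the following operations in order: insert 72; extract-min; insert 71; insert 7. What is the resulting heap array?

[7, 12, 13, 32, 20, 43, 55, 51, 72, 71, 44]

insert 72:
  append 72 at index 9 → [10, 12, 13, 20, 44, 43, 55, 51, 32, 72] (no swap needed)
extract-min → returns 10:
  remove root 10; move last element 72 to root → [72, 12, 13, 20, 44, 43, 55, 51, 32]
  72 vs smaller child 12 at index 1, swap → [12, 72, 13, 20, 44, 43, 55, 51, 32]
  72 vs smaller child 20 at index 3, swap → [12, 20, 13, 72, 44, 43, 55, 51, 32]
  72 vs smaller child 32 at index 8, swap → [12, 20, 13, 32, 44, 43, 55, 51, 72]
insert 71:
  append 71 at index 9 → [12, 20, 13, 32, 44, 43, 55, 51, 72, 71] (no swap needed)
insert 7:
  append 7 at index 10 → [12, 20, 13, 32, 44, 43, 55, 51, 72, 71, 7]
  7 < parent 44 at index 4, swap → [12, 20, 13, 32, 7, 43, 55, 51, 72, 71, 44]
  7 < parent 20 at index 1, swap → [12, 7, 13, 32, 20, 43, 55, 51, 72, 71, 44]
  7 < parent 12 at index 0, swap → [7, 12, 13, 32, 20, 43, 55, 51, 72, 71, 44]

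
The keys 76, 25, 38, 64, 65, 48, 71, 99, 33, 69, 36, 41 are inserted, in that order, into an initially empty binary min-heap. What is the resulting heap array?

Insert 76:
  append 76 at index 0 → [76] (no swap needed)
Insert 25:
  append 25 at index 1 → [76, 25]
  25 < parent 76 at index 0, swap → [25, 76]
Insert 38:
  append 38 at index 2 → [25, 76, 38] (no swap needed)
Insert 64:
  append 64 at index 3 → [25, 76, 38, 64]
  64 < parent 76 at index 1, swap → [25, 64, 38, 76]
Insert 65:
  append 65 at index 4 → [25, 64, 38, 76, 65] (no swap needed)
Insert 48:
  append 48 at index 5 → [25, 64, 38, 76, 65, 48] (no swap needed)
Insert 71:
  append 71 at index 6 → [25, 64, 38, 76, 65, 48, 71] (no swap needed)
Insert 99:
  append 99 at index 7 → [25, 64, 38, 76, 65, 48, 71, 99] (no swap needed)
Insert 33:
  append 33 at index 8 → [25, 64, 38, 76, 65, 48, 71, 99, 33]
  33 < parent 76 at index 3, swap → [25, 64, 38, 33, 65, 48, 71, 99, 76]
  33 < parent 64 at index 1, swap → [25, 33, 38, 64, 65, 48, 71, 99, 76]
Insert 69:
  append 69 at index 9 → [25, 33, 38, 64, 65, 48, 71, 99, 76, 69] (no swap needed)
Insert 36:
  append 36 at index 10 → [25, 33, 38, 64, 65, 48, 71, 99, 76, 69, 36]
  36 < parent 65 at index 4, swap → [25, 33, 38, 64, 36, 48, 71, 99, 76, 69, 65]
Insert 41:
  append 41 at index 11 → [25, 33, 38, 64, 36, 48, 71, 99, 76, 69, 65, 41]
  41 < parent 48 at index 5, swap → [25, 33, 38, 64, 36, 41, 71, 99, 76, 69, 65, 48]

[25, 33, 38, 64, 36, 41, 71, 99, 76, 69, 65, 48]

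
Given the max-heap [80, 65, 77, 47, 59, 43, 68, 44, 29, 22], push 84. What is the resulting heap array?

[84, 80, 77, 47, 65, 43, 68, 44, 29, 22, 59]

append 84 at index 10 → [80, 65, 77, 47, 59, 43, 68, 44, 29, 22, 84]
84 > parent 59 at index 4, swap → [80, 65, 77, 47, 84, 43, 68, 44, 29, 22, 59]
84 > parent 65 at index 1, swap → [80, 84, 77, 47, 65, 43, 68, 44, 29, 22, 59]
84 > parent 80 at index 0, swap → [84, 80, 77, 47, 65, 43, 68, 44, 29, 22, 59]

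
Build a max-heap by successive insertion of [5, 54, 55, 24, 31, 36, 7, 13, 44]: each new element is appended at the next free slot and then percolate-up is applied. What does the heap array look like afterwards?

[55, 44, 54, 31, 24, 36, 7, 5, 13]

Insert 5:
  append 5 at index 0 → [5] (no swap needed)
Insert 54:
  append 54 at index 1 → [5, 54]
  54 > parent 5 at index 0, swap → [54, 5]
Insert 55:
  append 55 at index 2 → [54, 5, 55]
  55 > parent 54 at index 0, swap → [55, 5, 54]
Insert 24:
  append 24 at index 3 → [55, 5, 54, 24]
  24 > parent 5 at index 1, swap → [55, 24, 54, 5]
Insert 31:
  append 31 at index 4 → [55, 24, 54, 5, 31]
  31 > parent 24 at index 1, swap → [55, 31, 54, 5, 24]
Insert 36:
  append 36 at index 5 → [55, 31, 54, 5, 24, 36] (no swap needed)
Insert 7:
  append 7 at index 6 → [55, 31, 54, 5, 24, 36, 7] (no swap needed)
Insert 13:
  append 13 at index 7 → [55, 31, 54, 5, 24, 36, 7, 13]
  13 > parent 5 at index 3, swap → [55, 31, 54, 13, 24, 36, 7, 5]
Insert 44:
  append 44 at index 8 → [55, 31, 54, 13, 24, 36, 7, 5, 44]
  44 > parent 13 at index 3, swap → [55, 31, 54, 44, 24, 36, 7, 5, 13]
  44 > parent 31 at index 1, swap → [55, 44, 54, 31, 24, 36, 7, 5, 13]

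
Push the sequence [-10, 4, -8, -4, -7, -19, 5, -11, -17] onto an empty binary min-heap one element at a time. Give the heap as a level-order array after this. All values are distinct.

[-19, -17, -10, -11, -4, -8, 5, 4, -7]

Insert -10:
  append -10 at index 0 → [-10] (no swap needed)
Insert 4:
  append 4 at index 1 → [-10, 4] (no swap needed)
Insert -8:
  append -8 at index 2 → [-10, 4, -8] (no swap needed)
Insert -4:
  append -4 at index 3 → [-10, 4, -8, -4]
  -4 < parent 4 at index 1, swap → [-10, -4, -8, 4]
Insert -7:
  append -7 at index 4 → [-10, -4, -8, 4, -7]
  -7 < parent -4 at index 1, swap → [-10, -7, -8, 4, -4]
Insert -19:
  append -19 at index 5 → [-10, -7, -8, 4, -4, -19]
  -19 < parent -8 at index 2, swap → [-10, -7, -19, 4, -4, -8]
  -19 < parent -10 at index 0, swap → [-19, -7, -10, 4, -4, -8]
Insert 5:
  append 5 at index 6 → [-19, -7, -10, 4, -4, -8, 5] (no swap needed)
Insert -11:
  append -11 at index 7 → [-19, -7, -10, 4, -4, -8, 5, -11]
  -11 < parent 4 at index 3, swap → [-19, -7, -10, -11, -4, -8, 5, 4]
  -11 < parent -7 at index 1, swap → [-19, -11, -10, -7, -4, -8, 5, 4]
Insert -17:
  append -17 at index 8 → [-19, -11, -10, -7, -4, -8, 5, 4, -17]
  -17 < parent -7 at index 3, swap → [-19, -11, -10, -17, -4, -8, 5, 4, -7]
  -17 < parent -11 at index 1, swap → [-19, -17, -10, -11, -4, -8, 5, 4, -7]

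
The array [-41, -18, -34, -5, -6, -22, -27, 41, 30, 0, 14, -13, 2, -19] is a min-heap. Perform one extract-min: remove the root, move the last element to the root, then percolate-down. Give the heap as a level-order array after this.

remove root -41; move last element -19 to root → [-19, -18, -34, -5, -6, -22, -27, 41, 30, 0, 14, -13, 2]
-19 vs smaller child -34 at index 2, swap → [-34, -18, -19, -5, -6, -22, -27, 41, 30, 0, 14, -13, 2]
-19 vs smaller child -27 at index 6, swap → [-34, -18, -27, -5, -6, -22, -19, 41, 30, 0, 14, -13, 2]

[-34, -18, -27, -5, -6, -22, -19, 41, 30, 0, 14, -13, 2]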